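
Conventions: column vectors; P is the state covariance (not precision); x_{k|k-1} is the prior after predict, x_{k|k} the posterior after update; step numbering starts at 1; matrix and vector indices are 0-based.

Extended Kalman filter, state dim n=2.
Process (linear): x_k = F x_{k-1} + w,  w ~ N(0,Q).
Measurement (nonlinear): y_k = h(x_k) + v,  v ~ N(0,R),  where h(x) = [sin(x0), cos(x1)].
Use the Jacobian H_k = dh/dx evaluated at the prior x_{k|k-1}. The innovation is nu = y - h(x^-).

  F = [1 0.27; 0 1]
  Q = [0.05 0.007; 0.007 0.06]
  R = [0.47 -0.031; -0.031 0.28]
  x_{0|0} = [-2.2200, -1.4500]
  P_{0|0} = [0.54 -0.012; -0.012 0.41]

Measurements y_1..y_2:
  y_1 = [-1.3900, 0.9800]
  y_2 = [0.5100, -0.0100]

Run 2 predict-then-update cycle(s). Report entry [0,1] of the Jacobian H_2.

H_jac[0,1] = 0.0000

step 1: x^-=[-2.6115, -1.4500]  P^-=[0.6134 0.1057; 0.1057 0.4700]  H_jac=[-0.8628 0.0000; 0.0000 0.9927]  S=[0.9266 -0.1215; -0.1215 0.7432]  K=[-0.5647 0.0488; -0.0164 0.6251]  nu=[-0.8844, 0.8595]  x^+=[-2.0701, -0.8982]  P^+=[0.3094 0.0314; 0.0314 0.1768]
step 2: x^-=[-2.3126, -0.8982]  P^-=[0.3893 0.0862; 0.0862 0.2368]  H_jac=[-0.6756 0.0000; 0.0000 0.7822]  S=[0.6477 -0.0765; -0.0765 0.4249]  K=[-0.3957 0.0873; -0.0392 0.4289]  nu=[1.2473, -0.6330]  x^+=[-2.8614, -1.2186]  P^+=[0.2793 0.0469; 0.0469 0.1551]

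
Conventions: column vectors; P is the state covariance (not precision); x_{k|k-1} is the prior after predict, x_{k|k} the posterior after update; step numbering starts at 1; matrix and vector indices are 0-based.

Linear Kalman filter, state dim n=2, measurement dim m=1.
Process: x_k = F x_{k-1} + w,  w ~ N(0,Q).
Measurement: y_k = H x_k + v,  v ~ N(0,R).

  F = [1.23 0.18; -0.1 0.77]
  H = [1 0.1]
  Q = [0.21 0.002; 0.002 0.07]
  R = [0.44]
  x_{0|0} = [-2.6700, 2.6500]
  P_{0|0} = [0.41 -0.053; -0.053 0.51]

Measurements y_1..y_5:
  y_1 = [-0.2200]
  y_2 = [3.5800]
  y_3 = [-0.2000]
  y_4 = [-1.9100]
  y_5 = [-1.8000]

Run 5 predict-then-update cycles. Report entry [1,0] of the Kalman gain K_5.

step 1: x^-=[-2.8071, 2.3075]  P^-=[0.8233 -0.0270; -0.0270 0.3846]  S=[1.2618]  K=[0.6504; 0.0091]  nu=[2.3563]  x^+=[-1.2746, 2.3289]  P^+=[0.2896 -0.0345; -0.0345 0.3845]
step 2: x^-=[-1.1485, 1.9207]  P^-=[0.6454 -0.0123; -0.0123 0.3062]  S=[1.0860]  K=[0.5931; 0.0168]  nu=[4.5364]  x^+=[1.5422, 1.9971]  P^+=[0.2633 -0.0232; -0.0232 0.3059]
step 3: x^-=[2.2564, 1.3836]  P^-=[0.6080 -0.0095; -0.0095 0.2576]  S=[1.0487]  K=[0.5789; 0.0155]  nu=[-2.5948]  x^+=[0.7544, 1.3434]  P^+=[0.2566 -0.0189; -0.0189 0.2573]
step 4: x^-=[1.1697, 0.9590]  P^-=[0.5982 -0.0115; -0.0115 0.2280]  S=[1.0381]  K=[0.5751; 0.0109]  nu=[-3.1756]  x^+=[-0.6565, 0.9243]  P^+=[0.2548 -0.0180; -0.0180 0.2279]
step 5: x^-=[-0.6411, 0.7774]  P^-=[0.5950 -0.0145; -0.0145 0.2105]  S=[1.0342]  K=[0.5739; 0.0064]  nu=[-1.2366]  x^+=[-1.3508, 0.7695]  P^+=[0.2543 -0.0182; -0.0182 0.2104]

K[1,0] = 0.0064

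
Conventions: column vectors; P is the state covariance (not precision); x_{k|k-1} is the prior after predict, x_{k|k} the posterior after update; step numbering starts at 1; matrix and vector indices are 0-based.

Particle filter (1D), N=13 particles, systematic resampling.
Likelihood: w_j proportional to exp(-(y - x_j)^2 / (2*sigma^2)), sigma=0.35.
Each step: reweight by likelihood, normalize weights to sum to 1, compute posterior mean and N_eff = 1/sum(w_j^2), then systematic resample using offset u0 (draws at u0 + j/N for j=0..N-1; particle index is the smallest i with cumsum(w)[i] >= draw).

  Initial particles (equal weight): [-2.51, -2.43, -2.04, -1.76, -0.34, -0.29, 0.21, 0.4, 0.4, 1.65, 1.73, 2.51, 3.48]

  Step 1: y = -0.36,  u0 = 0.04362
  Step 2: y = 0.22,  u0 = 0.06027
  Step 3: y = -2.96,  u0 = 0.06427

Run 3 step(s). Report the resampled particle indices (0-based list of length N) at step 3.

resampled_idx = [0, 0, 1, 1, 1, 2, 2, 2, 3, 4, 5, 6, 7]

step 1: w=[0.0000, 0.0000, 0.0000, 0.0001, 0.4102, 0.4028, 0.1091, 0.0389, 0.0389, 0.0000, 0.0000, 0.0000, 0.0000]  mean=-0.2025  Neff=2.8950  idx=[4, 4, 4, 4, 4, 5, 5, 5, 5, 5, 5, 6, 8]
step 2: w=[0.0521, 0.0521, 0.0521, 0.0521, 0.0521, 0.0648, 0.0648, 0.0648, 0.0648, 0.0648, 0.0648, 0.1871, 0.1640]  mean=-0.0963  Neff=9.9364  idx=[1, 2, 4, 5, 6, 7, 9, 10, 11, 11, 11, 12, 12]
step 3: w=[0.2128, 0.2128, 0.2128, 0.0723, 0.0723, 0.0723, 0.0723, 0.0723, 0.0000, 0.0000, 0.0000, 0.0000, 0.0000]  mean=-0.3219  Neff=6.1719  idx=[0, 0, 1, 1, 1, 2, 2, 2, 3, 4, 5, 6, 7]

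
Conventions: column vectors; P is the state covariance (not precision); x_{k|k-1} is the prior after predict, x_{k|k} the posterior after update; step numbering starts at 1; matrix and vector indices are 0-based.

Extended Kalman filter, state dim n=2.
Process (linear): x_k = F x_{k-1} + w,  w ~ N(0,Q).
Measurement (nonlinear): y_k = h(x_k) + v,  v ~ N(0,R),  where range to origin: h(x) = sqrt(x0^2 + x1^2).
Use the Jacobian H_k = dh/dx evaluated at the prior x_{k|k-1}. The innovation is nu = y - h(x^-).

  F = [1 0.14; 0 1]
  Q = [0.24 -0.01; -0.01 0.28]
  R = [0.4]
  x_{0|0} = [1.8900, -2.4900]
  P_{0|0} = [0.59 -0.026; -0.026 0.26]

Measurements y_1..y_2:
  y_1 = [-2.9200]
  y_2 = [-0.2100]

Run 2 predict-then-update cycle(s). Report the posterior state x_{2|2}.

step 1: x^-=[1.5414, -2.4900]  P^-=[0.8278 0.0004; 0.0004 0.5400]  H_jac=[0.5263 -0.8503]  S=[1.0194]  K=[0.4271; -0.4502]  nu=[-5.8485]  x^+=[-0.9565, 0.1430]  P^+=[0.6419 0.1964; 0.1964 0.3334]
step 2: x^-=[-0.9365, 0.1430]  P^-=[0.9434 0.2331; 0.2331 0.6134]  H_jac=[-0.9885 0.1510]  S=[1.2663]  K=[-0.7087; -0.1088]  nu=[-1.1573]  x^+=[-0.1163, 0.2690]  P^+=[0.3074 0.1354; 0.1354 0.5984]

x_post = [-0.1163, 0.2690]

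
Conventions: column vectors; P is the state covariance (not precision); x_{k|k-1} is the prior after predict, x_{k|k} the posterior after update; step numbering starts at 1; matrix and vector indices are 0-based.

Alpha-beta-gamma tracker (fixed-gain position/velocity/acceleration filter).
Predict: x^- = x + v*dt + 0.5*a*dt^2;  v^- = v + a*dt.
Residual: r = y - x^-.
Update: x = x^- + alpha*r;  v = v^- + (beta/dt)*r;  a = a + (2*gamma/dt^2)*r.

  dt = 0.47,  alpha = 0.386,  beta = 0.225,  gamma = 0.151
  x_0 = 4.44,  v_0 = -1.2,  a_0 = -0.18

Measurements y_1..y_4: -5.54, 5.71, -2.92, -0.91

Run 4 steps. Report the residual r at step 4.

resid = 5.5533

step 1: x_pred=3.8561  r=-9.3961  x^+=0.2292  v^+=-5.7827  a^+=-13.0258
step 2: x_pred=-3.9274  r=9.6374  x^+=-0.2073  v^+=-7.2912  a^+=0.1498
step 3: x_pred=-3.6177  r=0.6977  x^+=-3.3484  v^+=-6.8868  a^+=1.1036
step 4: x_pred=-6.4633  r=5.5533  x^+=-4.3197  v^+=-3.7096  a^+=8.6957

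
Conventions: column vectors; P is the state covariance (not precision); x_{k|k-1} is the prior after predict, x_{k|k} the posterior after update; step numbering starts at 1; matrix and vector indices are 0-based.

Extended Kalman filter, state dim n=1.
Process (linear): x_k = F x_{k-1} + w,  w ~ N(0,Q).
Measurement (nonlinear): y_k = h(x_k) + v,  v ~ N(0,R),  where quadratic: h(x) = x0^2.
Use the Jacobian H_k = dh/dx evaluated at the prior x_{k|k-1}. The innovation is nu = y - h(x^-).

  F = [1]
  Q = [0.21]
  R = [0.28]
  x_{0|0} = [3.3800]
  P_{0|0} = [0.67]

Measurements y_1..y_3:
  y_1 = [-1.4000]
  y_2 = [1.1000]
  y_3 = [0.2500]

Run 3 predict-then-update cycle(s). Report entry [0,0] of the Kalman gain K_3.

step 1: x^-=[3.3800]  P^-=[0.8800]  H_jac=[6.7600]  S=[40.4939]  K=[0.1469]  nu=[-12.8244]  x^+=[1.4960]  P^+=[0.0061]
step 2: x^-=[1.4960]  P^-=[0.2161]  H_jac=[2.9920]  S=[2.2144]  K=[0.2920]  nu=[-1.1381]  x^+=[1.1637]  P^+=[0.0273]
step 3: x^-=[1.1637]  P^-=[0.2373]  H_jac=[2.3275]  S=[1.5656]  K=[0.3528]  nu=[-1.1043]  x^+=[0.7741]  P^+=[0.0424]

K[0,0] = 0.3528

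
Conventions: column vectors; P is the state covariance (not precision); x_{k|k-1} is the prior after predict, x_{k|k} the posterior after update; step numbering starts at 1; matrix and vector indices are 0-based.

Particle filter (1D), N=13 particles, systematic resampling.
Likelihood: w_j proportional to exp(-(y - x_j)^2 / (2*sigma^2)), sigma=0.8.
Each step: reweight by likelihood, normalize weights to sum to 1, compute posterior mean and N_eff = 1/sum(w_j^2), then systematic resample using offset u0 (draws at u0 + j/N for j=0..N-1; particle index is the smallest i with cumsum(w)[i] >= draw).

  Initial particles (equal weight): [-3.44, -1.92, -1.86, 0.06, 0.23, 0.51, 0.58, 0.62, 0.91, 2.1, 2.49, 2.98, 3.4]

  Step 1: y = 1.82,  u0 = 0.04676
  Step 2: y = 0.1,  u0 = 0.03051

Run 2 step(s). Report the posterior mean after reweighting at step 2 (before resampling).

post_mean = 0.6354

step 1: w=[0.0000, 0.0000, 0.0000, 0.0236, 0.0368, 0.0693, 0.0797, 0.0860, 0.1387, 0.2492, 0.1865, 0.0926, 0.0377]  mean=1.6627  Neff=6.8228  idx=[4, 5, 6, 7, 8, 8, 9, 9, 9, 10, 10, 11, 12]
step 2: w=[0.2029, 0.1803, 0.1718, 0.1665, 0.1232, 0.1232, 0.0090, 0.0090, 0.0090, 0.0024, 0.0024, 0.0003, 0.0000]  mean=0.6354  Neff=6.1919  idx=[0, 0, 0, 1, 1, 2, 2, 3, 3, 4, 4, 5, 5]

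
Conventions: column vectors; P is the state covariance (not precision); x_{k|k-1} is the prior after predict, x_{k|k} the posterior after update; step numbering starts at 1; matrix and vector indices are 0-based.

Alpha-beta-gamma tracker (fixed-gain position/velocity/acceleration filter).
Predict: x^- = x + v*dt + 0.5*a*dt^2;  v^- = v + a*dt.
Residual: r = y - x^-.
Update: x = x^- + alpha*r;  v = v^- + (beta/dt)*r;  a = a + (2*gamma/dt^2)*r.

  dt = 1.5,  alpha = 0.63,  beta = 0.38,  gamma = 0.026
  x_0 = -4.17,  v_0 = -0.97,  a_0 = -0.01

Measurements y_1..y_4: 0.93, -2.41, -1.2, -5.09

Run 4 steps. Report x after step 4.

step 1: x_pred=-5.6363  r=6.5663  x^+=-1.4995  v^+=0.6785  a^+=0.1418
step 2: x_pred=-0.3224  r=-2.0876  x^+=-1.6376  v^+=0.3622  a^+=0.0935
step 3: x_pred=-0.9891  r=-0.2109  x^+=-1.1220  v^+=0.4490  a^+=0.0886
step 4: x_pred=-0.3487  r=-4.7413  x^+=-3.3357  v^+=-0.6192  a^+=-0.0209

x_post = -3.3357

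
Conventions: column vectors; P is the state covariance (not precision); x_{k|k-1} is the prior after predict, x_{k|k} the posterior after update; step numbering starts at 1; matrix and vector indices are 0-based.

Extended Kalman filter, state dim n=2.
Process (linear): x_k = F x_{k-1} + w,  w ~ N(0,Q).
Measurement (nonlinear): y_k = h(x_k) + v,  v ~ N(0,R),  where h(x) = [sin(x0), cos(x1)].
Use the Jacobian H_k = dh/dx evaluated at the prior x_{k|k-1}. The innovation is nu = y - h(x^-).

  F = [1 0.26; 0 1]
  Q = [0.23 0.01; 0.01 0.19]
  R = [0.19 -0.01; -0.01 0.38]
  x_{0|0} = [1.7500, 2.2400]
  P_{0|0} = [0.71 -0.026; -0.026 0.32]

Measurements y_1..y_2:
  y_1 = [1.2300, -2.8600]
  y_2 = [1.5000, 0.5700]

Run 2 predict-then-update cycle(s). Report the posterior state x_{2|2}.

step 1: x^-=[2.3324, 2.2400]  P^-=[0.9481 0.0672; 0.0672 0.5100]  H_jac=[-0.6901 0.0000; 0.0000 -0.7843]  S=[0.6415 0.0264; 0.0264 0.6937]  K=[-1.0184 -0.0373; -0.0487 -0.5747]  nu=[0.5063, -2.2396]  x^+=[1.9003, 3.5026]  P^+=[0.2798 0.0051; 0.0051 0.2778]
step 2: x^-=[2.8110, 3.5026]  P^-=[0.5313 0.0873; 0.0873 0.4678]  H_jac=[-0.9458 0.0000; 0.0000 0.3532]  S=[0.6653 -0.0392; -0.0392 0.4384]  K=[-0.7551 0.0029; -0.1025 0.3678]  nu=[1.1754, 1.5055]  x^+=[1.9277, 3.9359]  P^+=[0.1517 0.0245; 0.0245 0.3986]

x_post = [1.9277, 3.9359]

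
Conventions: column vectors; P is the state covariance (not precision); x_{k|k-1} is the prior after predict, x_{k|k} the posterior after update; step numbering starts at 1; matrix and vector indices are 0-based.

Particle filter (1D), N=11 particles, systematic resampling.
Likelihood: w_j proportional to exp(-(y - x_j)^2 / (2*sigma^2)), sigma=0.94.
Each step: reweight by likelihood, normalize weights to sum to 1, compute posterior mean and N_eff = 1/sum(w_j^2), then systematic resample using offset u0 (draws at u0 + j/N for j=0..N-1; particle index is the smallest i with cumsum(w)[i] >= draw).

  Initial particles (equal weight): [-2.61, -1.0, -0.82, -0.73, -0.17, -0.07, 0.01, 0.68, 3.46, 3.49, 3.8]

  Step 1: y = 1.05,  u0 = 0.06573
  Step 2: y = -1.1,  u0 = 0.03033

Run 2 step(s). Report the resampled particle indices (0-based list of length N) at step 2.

resampled_idx = [0, 0, 1, 1, 2, 3, 4, 4, 5, 6, 8]

step 1: w=[0.0002, 0.0323, 0.0481, 0.0579, 0.1499, 0.1711, 0.1887, 0.3220, 0.0130, 0.0120, 0.0048]  mean=0.1741  Neff=5.0480  idx=[2, 4, 4, 5, 5, 6, 6, 7, 7, 7, 8]
step 2: w=[0.2003, 0.1284, 0.1284, 0.1149, 0.1149, 0.1043, 0.1043, 0.0349, 0.0349, 0.0349, 0.0000]  mean=-0.1508  Neff=8.0075  idx=[0, 0, 1, 1, 2, 3, 4, 4, 5, 6, 8]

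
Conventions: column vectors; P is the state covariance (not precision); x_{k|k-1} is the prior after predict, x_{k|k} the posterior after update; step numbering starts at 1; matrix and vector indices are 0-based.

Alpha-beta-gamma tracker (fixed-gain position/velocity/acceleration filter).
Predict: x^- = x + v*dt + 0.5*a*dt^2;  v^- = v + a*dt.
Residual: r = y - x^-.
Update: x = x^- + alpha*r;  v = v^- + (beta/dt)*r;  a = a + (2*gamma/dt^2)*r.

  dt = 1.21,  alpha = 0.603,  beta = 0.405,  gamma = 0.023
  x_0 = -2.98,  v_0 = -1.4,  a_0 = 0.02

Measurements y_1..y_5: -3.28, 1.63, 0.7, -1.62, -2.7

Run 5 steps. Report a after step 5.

step 1: x_pred=-4.6594  r=1.3794  x^+=-3.8276  v^+=-0.9141  a^+=0.0633
step 2: x_pred=-4.8873  r=6.5173  x^+=-0.9574  v^+=1.3439  a^+=0.2681
step 3: x_pred=0.8651  r=-0.1651  x^+=0.7655  v^+=1.6131  a^+=0.2629
step 4: x_pred=2.9098  r=-4.5298  x^+=0.1783  v^+=0.4150  a^+=0.1206
step 5: x_pred=0.7688  r=-3.4688  x^+=-1.3229  v^+=-0.6001  a^+=0.0116

a_post = 0.0116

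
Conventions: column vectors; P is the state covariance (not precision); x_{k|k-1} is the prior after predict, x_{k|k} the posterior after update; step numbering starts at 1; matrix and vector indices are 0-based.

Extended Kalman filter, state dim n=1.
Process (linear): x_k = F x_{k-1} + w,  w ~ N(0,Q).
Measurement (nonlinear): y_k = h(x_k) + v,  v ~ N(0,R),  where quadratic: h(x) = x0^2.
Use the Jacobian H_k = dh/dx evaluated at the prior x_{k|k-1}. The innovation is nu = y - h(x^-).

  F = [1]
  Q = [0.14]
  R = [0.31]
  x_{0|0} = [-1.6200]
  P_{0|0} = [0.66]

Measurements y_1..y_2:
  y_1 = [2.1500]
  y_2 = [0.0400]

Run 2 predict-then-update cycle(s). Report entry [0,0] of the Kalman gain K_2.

step 1: x^-=[-1.6200]  P^-=[0.8000]  H_jac=[-3.2400]  S=[8.7081]  K=[-0.2977]  nu=[-0.4744]  x^+=[-1.4788]  P^+=[0.0285]
step 2: x^-=[-1.4788]  P^-=[0.1685]  H_jac=[-2.9576]  S=[1.7837]  K=[-0.2794]  nu=[-2.1468]  x^+=[-0.8791]  P^+=[0.0293]

K[0,0] = -0.2794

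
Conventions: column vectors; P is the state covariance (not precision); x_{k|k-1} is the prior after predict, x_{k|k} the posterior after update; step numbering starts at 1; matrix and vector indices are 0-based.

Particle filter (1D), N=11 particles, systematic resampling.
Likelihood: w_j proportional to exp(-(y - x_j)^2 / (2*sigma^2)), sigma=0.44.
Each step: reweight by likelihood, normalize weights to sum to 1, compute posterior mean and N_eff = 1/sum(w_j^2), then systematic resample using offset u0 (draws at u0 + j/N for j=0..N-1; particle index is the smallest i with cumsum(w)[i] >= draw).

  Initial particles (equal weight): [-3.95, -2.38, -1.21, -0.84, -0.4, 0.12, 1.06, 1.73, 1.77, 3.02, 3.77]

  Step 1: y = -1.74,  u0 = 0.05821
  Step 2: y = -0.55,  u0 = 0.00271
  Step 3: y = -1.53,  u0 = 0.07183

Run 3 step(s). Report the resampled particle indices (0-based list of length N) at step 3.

step 1: w=[0.0000, 0.3600, 0.5019, 0.1280, 0.0100, 0.0001, 0.0000, 0.0000, 0.0000, 0.0000, 0.0000]  mean=-1.5755  Neff=2.5130  idx=[1, 1, 1, 1, 2, 2, 2, 2, 2, 3, 3]
step 2: w=[0.0001, 0.0001, 0.0001, 0.0001, 0.1004, 0.1004, 0.1004, 0.1004, 0.1004, 0.2489, 0.2489]  mean=-1.0261  Neff=5.7375  idx=[4, 4, 5, 6, 7, 8, 9, 9, 9, 10, 10]
step 3: w=[0.1265, 0.1265, 0.1265, 0.1265, 0.1265, 0.1265, 0.0482, 0.0482, 0.0482, 0.0482, 0.0482]  mean=-1.1208  Neff=9.2905  idx=[0, 1, 2, 2, 3, 4, 4, 5, 6, 8, 10]

resampled_idx = [0, 1, 2, 2, 3, 4, 4, 5, 6, 8, 10]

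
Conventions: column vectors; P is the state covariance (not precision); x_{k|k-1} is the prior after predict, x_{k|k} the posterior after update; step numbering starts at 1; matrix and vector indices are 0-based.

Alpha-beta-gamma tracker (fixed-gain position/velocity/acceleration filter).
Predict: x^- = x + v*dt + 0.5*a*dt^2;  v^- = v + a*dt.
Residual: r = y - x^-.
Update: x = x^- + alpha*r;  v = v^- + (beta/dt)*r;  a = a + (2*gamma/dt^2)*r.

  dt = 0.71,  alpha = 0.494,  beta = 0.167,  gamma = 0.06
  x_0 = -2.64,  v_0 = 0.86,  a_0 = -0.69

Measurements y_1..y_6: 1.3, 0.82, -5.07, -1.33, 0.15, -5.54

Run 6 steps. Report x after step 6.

step 1: x_pred=-2.2033  r=3.5033  x^+=-0.4727  v^+=1.1941  a^+=0.1440
step 2: x_pred=0.4114  r=0.4086  x^+=0.6133  v^+=1.3924  a^+=0.2412
step 3: x_pred=1.6627  r=-6.7327  x^+=-1.6633  v^+=-0.0199  a^+=-1.3615
step 4: x_pred=-2.0206  r=0.6906  x^+=-1.6794  v^+=-0.8241  a^+=-1.1971
step 5: x_pred=-2.5663  r=2.7163  x^+=-1.2244  v^+=-1.0352  a^+=-0.5505
step 6: x_pred=-2.0982  r=-3.4418  x^+=-3.7984  v^+=-2.2356  a^+=-1.3698

x_post = -3.7984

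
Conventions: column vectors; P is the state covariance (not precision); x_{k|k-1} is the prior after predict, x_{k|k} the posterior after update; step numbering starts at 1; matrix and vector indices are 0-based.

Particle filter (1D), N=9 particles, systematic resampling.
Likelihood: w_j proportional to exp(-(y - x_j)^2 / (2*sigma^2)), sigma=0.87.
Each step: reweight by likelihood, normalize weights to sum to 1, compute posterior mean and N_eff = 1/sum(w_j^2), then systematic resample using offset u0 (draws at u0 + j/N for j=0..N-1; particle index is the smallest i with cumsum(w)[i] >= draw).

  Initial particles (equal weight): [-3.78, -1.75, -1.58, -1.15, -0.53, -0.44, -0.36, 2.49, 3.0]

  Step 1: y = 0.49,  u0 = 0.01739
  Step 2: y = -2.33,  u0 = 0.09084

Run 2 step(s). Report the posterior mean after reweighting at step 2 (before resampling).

post_mean = -1.1597

step 1: w=[0.0000, 0.0178, 0.0289, 0.0830, 0.2466, 0.2769, 0.3042, 0.0349, 0.0076]  mean=-0.4245  Neff=4.1777  idx=[1, 3, 4, 4, 5, 5, 6, 6, 6]
step 2: w=[0.4318, 0.2149, 0.0634, 0.0634, 0.0509, 0.0509, 0.0415, 0.0415, 0.0415]  mean=-1.1597  Neff=3.9836  idx=[0, 0, 0, 0, 1, 1, 3, 5, 8]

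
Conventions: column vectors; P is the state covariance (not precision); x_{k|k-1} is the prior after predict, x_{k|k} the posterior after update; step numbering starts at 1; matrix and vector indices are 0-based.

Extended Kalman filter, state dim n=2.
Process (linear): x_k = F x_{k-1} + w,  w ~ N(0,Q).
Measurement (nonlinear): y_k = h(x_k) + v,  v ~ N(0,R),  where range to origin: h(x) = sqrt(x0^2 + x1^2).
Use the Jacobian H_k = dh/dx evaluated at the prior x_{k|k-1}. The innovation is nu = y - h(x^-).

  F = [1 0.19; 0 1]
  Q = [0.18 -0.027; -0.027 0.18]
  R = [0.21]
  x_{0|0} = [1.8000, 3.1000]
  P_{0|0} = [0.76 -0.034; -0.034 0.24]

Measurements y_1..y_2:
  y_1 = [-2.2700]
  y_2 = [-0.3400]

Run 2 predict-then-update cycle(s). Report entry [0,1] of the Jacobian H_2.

H_jac[0,1] = 0.3316

step 1: x^-=[2.3890, 3.1000]  P^-=[0.9357 -0.0154; -0.0154 0.4200]  H_jac=[0.6104 0.7921]  S=[0.8073]  K=[0.6924; 0.4004]  nu=[-6.1837]  x^+=[-1.8929, 0.6237]  P^+=[0.5487 -0.2392; -0.2392 0.2905]
step 2: x^-=[-1.7744, 0.6237]  P^-=[0.6482 -0.2110; -0.2110 0.4705]  H_jac=[-0.9434 0.3316]  S=[0.9708]  K=[-0.7021; 0.3658]  nu=[-2.2208]  x^+=[-0.2152, -0.1887]  P^+=[0.1697 0.0383; 0.0383 0.3406]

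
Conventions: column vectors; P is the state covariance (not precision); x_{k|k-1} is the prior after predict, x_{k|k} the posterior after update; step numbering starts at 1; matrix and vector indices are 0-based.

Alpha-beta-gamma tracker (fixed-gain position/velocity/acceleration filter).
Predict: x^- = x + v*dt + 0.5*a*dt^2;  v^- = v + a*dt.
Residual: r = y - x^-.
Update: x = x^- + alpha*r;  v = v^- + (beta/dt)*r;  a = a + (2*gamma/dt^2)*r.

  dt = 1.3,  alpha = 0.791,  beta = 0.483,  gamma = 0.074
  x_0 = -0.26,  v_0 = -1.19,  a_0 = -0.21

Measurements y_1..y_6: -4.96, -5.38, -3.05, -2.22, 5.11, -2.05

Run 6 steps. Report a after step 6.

a_post = -0.0043

step 1: x_pred=-1.9845  r=-2.9756  x^+=-4.3381  v^+=-2.5685  a^+=-0.4706
step 2: x_pred=-8.0748  r=2.6948  x^+=-5.9432  v^+=-2.1790  a^+=-0.2346
step 3: x_pred=-8.9742  r=5.9242  x^+=-4.2882  v^+=-0.2829  a^+=0.2842
step 4: x_pred=-4.4158  r=2.1958  x^+=-2.6789  v^+=0.9024  a^+=0.4765
step 5: x_pred=-1.1032  r=6.2132  x^+=3.8114  v^+=3.8303  a^+=1.0206
step 6: x_pred=9.6533  r=-11.7033  x^+=0.3960  v^+=0.8089  a^+=-0.0043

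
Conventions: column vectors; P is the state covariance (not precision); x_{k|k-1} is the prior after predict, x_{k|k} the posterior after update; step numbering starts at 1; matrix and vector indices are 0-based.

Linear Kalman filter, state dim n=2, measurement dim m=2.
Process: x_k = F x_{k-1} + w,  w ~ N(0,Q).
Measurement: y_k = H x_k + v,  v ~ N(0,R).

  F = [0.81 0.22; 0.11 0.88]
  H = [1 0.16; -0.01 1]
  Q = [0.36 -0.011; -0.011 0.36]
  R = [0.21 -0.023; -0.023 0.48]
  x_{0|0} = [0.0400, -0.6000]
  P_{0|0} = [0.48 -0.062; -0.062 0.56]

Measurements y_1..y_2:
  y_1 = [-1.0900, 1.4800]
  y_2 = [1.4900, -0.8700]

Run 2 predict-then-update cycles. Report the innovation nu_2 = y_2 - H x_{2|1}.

step 1: x^-=[-0.0996, -0.5236]  P^-=[0.6799 0.0945; 0.0945 0.7875]  S=[0.9403 0.1905; 0.1905 1.2656]  K=[0.7479 -0.0433; 0.1120 0.6046]  nu=[-0.9066, 2.0026]  x^+=[-0.8644, 0.5856]  P^+=[0.1639 -0.0364; -0.0364 0.2873]
step 2: x^-=[-0.5714, 0.4203]  P^-=[0.4685 0.0324; 0.0324 0.5774]  S=[0.7036 0.0971; 0.0971 1.0568]  K=[0.6781 -0.0360; 0.1034 0.5366]  nu=[1.9941, -1.2960]  x^+=[0.8276, -0.0690]  P^+=[0.1483 -0.0314; -0.0314 0.2549]

innov = [1.9941, -1.2960]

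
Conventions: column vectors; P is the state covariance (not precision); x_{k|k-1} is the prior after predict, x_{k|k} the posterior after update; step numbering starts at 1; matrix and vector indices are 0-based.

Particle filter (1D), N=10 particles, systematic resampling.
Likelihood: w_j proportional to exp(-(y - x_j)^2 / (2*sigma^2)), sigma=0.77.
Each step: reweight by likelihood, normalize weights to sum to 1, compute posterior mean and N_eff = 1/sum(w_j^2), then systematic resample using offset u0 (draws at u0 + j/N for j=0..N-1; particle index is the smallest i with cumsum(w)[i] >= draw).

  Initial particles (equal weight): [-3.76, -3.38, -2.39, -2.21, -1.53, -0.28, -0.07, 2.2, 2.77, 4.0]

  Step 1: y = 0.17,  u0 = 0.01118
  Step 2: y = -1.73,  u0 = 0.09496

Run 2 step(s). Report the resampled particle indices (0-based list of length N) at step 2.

step 1: w=[0.0000, 0.0000, 0.0021, 0.0044, 0.0453, 0.4369, 0.4936, 0.0160, 0.0017, 0.0000]  mean=-0.2007  Neff=2.2891  idx=[4, 5, 5, 5, 5, 6, 6, 6, 6, 6]
step 2: w=[0.4527, 0.0795, 0.0795, 0.0795, 0.0795, 0.0458, 0.0458, 0.0458, 0.0458, 0.0458]  mean=-0.7978  Neff=4.1535  idx=[0, 0, 0, 0, 1, 2, 4, 5, 7, 9]

resampled_idx = [0, 0, 0, 0, 1, 2, 4, 5, 7, 9]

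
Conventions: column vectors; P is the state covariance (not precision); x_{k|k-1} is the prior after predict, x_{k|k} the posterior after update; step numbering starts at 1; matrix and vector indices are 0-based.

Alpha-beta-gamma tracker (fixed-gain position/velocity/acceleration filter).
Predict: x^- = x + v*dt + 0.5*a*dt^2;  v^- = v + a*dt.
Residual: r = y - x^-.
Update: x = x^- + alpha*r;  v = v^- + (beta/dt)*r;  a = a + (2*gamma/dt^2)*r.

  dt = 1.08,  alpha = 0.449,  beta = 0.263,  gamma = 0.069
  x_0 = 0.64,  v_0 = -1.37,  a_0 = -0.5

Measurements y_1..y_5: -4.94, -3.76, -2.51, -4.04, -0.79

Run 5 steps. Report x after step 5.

x_post = -4.3420

step 1: x_pred=-1.1312  r=-3.8088  x^+=-2.8414  v^+=-2.8375  a^+=-0.9506
step 2: x_pred=-6.4603  r=2.7003  x^+=-5.2479  v^+=-3.2066  a^+=-0.6312
step 3: x_pred=-9.0791  r=6.5691  x^+=-6.1296  v^+=-2.2886  a^+=0.1461
step 4: x_pred=-8.5161  r=4.4761  x^+=-6.5063  v^+=-1.0408  a^+=0.6756
step 5: x_pred=-7.2364  r=6.4464  x^+=-4.3420  v^+=1.2587  a^+=1.4383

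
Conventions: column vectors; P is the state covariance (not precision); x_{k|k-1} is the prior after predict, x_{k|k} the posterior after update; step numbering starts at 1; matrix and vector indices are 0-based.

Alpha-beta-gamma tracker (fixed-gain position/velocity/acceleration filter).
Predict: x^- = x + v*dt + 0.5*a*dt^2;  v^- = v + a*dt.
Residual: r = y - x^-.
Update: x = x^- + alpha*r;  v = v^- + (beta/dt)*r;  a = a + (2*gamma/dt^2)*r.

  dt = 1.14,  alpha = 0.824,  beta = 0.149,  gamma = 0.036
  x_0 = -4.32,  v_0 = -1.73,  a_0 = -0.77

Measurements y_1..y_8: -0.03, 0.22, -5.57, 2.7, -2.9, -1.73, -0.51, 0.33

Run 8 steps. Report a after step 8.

step 1: x_pred=-6.7925  r=6.7625  x^+=-1.2202  v^+=-1.7239  a^+=-0.3953
step 2: x_pred=-3.4424  r=3.6624  x^+=-0.4246  v^+=-1.6959  a^+=-0.1924
step 3: x_pred=-2.4830  r=-3.0870  x^+=-5.0267  v^+=-2.3188  a^+=-0.3635
step 4: x_pred=-7.9063  r=10.6063  x^+=0.8333  v^+=-1.3469  a^+=0.2241
step 5: x_pred=-0.5565  r=-2.3435  x^+=-2.4875  v^+=-1.3977  a^+=0.0943
step 6: x_pred=-4.0196  r=2.2896  x^+=-2.1330  v^+=-0.9909  a^+=0.2212
step 7: x_pred=-3.1189  r=2.6089  x^+=-0.9692  v^+=-0.3978  a^+=0.3657
step 8: x_pred=-1.1850  r=1.5150  x^+=0.0634  v^+=0.2171  a^+=0.4496

a_post = 0.4496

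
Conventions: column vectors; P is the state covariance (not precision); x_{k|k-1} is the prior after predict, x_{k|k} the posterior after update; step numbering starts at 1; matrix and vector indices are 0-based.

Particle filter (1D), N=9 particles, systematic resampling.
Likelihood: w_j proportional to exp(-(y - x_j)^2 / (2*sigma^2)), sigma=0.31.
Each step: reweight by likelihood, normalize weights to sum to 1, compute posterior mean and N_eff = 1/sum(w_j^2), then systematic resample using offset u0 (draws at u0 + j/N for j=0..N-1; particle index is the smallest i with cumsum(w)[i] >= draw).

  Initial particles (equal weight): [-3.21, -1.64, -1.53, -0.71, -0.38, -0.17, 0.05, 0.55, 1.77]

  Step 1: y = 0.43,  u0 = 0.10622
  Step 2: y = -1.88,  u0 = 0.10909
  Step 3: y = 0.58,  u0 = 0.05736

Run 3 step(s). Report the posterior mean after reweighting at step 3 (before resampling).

step 1: w=[0.0000, 0.0000, 0.0000, 0.0007, 0.0207, 0.0968, 0.2972, 0.5845, 0.0001]  mean=0.3116  Neff=2.2740  idx=[5, 6, 6, 7, 7, 7, 7, 7, 7]
step 2: w=[0.9699, 0.0150, 0.0150, 0.0000, 0.0000, 0.0000, 0.0000, 0.0000, 0.0000]  mean=-0.1634  Neff=1.0625  idx=[0, 0, 0, 0, 0, 0, 0, 0, 2]
step 3: w=[0.0811, 0.0811, 0.0811, 0.0811, 0.0811, 0.0811, 0.0811, 0.0811, 0.3511]  mean=-0.0928  Neff=5.6853  idx=[0, 2, 3, 4, 6, 7, 8, 8, 8]

post_mean = -0.0928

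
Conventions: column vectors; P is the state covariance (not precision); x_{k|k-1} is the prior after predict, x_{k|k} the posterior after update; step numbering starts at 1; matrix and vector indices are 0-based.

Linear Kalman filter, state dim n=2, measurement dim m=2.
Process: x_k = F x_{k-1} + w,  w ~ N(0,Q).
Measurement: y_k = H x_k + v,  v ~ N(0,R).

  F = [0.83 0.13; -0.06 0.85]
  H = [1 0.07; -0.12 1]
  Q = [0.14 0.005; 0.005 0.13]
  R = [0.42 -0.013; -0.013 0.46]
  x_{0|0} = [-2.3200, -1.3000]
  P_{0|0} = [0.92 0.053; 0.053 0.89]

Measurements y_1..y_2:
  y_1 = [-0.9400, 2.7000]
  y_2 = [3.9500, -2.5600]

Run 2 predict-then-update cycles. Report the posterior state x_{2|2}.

step 1: x^-=[-2.0946, -0.9658]  P^-=[0.8003 0.0945; 0.0945 0.7709]  S=[1.2373 0.0386; 0.0386 1.2198]  K=[0.6528 -0.0219; 0.1006 0.6195]  nu=[1.2222, 3.4144]  x^+=[-1.3716, 1.2726]  P^+=[0.2735 0.0142; 0.0142 0.2854]
step 2: x^-=[-0.9730, 1.1640]  P^-=[0.3363 0.0329; 0.0329 0.3357]  S=[0.7625 0.0027; 0.0027 0.7927]  K=[0.4441 -0.0110; 0.0724 0.4183]  nu=[4.8415, -3.8408]  x^+=[1.2192, -0.0920]  P^+=[0.1859 0.0115; 0.0115 0.1929]

x_post = [1.2192, -0.0920]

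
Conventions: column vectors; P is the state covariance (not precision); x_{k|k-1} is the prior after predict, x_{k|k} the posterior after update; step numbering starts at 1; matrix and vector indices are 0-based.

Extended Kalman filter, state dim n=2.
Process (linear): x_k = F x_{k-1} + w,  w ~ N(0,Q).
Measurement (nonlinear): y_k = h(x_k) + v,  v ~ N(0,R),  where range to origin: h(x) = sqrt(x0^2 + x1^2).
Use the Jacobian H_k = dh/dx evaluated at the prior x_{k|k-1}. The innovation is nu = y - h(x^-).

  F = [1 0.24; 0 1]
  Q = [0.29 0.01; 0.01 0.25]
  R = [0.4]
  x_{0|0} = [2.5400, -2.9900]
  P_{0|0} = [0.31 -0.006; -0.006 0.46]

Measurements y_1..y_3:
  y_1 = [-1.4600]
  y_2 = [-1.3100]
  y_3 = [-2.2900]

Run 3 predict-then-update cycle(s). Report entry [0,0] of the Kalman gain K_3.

step 1: x^-=[1.8224, -2.9900]  P^-=[0.6236 0.1144; 0.1144 0.7100]  H_jac=[0.5204 -0.8539]  S=[0.9849]  K=[0.2303; -0.5551]  nu=[-4.9616]  x^+=[0.6795, -0.2358]  P^+=[0.5714 0.2403; 0.2403 0.4065]
step 2: x^-=[0.6229, -0.2358]  P^-=[1.0001 0.3479; 0.3479 0.6565]  H_jac=[0.9352 -0.3541]  S=[1.1266]  K=[0.7209; 0.0825]  nu=[-1.9761]  x^+=[-0.8016, -0.3988]  P^+=[0.4147 0.2809; 0.2809 0.6489]
step 3: x^-=[-0.8973, -0.3988]  P^-=[0.8769 0.4467; 0.4467 0.8989]  H_jac=[-0.9138 -0.4061]  S=[1.6121]  K=[-0.6096; -0.4796]  nu=[-3.2719]  x^+=[1.0973, 1.1706]  P^+=[0.2778 -0.0247; -0.0247 0.5280]

K[0,0] = -0.6096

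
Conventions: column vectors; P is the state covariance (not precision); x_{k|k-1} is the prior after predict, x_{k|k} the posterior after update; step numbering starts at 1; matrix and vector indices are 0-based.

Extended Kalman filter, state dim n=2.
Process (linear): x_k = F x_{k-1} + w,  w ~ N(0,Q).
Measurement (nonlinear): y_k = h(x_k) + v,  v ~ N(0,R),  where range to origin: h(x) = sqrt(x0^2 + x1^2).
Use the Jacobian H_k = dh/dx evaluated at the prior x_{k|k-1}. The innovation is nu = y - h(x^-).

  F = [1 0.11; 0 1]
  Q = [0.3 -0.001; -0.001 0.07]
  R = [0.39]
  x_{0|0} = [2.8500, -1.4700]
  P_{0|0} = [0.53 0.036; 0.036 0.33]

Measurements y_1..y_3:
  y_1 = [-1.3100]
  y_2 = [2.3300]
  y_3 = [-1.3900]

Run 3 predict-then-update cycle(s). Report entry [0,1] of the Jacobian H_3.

step 1: x^-=[2.6883, -1.4700]  P^-=[0.8419 0.0713; 0.0713 0.4000]  H_jac=[0.8774 -0.4798]  S=[1.0702]  K=[0.6583; -0.1209]  nu=[-4.3740]  x^+=[-0.1910, -0.9413]  P^+=[0.3782 0.1565; 0.1565 0.3844]
step 2: x^-=[-0.2946, -0.9413]  P^-=[0.7172 0.1977; 0.1977 0.4544]  H_jac=[-0.2987 -0.9544]  S=[0.9805]  K=[-0.4109; -0.5025]  nu=[1.3437]  x^+=[-0.8467, -1.6165]  P^+=[0.5517 -0.0047; -0.0047 0.2068]
step 3: x^-=[-1.0245, -1.6165]  P^-=[0.8531 0.0170; 0.0170 0.2768]  H_jac=[-0.5353 -0.8446]  S=[0.8474]  K=[-0.5559; -0.2867]  nu=[-3.3038]  x^+=[0.8122, -0.6694]  P^+=[0.5912 -0.1180; -0.1180 0.2072]

H_jac[0,1] = -0.8446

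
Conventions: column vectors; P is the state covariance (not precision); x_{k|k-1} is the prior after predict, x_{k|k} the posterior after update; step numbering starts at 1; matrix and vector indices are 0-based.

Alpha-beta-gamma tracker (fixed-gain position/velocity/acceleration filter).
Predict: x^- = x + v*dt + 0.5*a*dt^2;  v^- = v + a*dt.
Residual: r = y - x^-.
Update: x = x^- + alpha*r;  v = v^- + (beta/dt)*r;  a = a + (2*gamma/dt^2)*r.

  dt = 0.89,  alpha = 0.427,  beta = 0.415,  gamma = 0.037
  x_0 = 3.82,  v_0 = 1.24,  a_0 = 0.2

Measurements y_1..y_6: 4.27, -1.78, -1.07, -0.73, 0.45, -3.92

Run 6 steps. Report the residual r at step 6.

step 1: x_pred=5.0028  r=-0.7328  x^+=4.6899  v^+=1.0763  a^+=0.1315
step 2: x_pred=5.6999  r=-7.4799  x^+=2.5060  v^+=-2.2945  a^+=-0.5673
step 3: x_pred=0.2393  r=-1.3093  x^+=-0.3198  v^+=-3.4098  a^+=-0.6896
step 4: x_pred=-3.6276  r=2.8976  x^+=-2.3903  v^+=-2.6724  a^+=-0.4189
step 5: x_pred=-4.9346  r=5.3846  x^+=-2.6354  v^+=-0.5343  a^+=0.0842
step 6: x_pred=-3.0776  r=-0.8424  x^+=-3.4373  v^+=-0.8522  a^+=0.0055

resid = -0.8424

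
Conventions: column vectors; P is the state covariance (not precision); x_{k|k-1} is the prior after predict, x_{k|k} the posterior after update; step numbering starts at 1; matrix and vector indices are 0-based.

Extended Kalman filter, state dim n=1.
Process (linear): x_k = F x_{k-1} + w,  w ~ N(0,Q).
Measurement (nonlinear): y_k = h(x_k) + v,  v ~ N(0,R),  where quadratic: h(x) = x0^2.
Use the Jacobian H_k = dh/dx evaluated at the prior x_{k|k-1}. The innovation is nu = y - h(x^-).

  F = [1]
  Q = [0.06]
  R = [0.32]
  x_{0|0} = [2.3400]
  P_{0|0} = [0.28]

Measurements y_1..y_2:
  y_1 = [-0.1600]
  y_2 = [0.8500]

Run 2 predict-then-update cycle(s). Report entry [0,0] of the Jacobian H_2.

H_jac[0,0] = 2.3709

step 1: x^-=[2.3400]  P^-=[0.3400]  H_jac=[4.6800]  S=[7.7668]  K=[0.2049]  nu=[-5.6356]  x^+=[1.1854]  P^+=[0.0140]
step 2: x^-=[1.1854]  P^-=[0.0740]  H_jac=[2.3709]  S=[0.7360]  K=[0.2384]  nu=[-0.5552]  x^+=[1.0531]  P^+=[0.0322]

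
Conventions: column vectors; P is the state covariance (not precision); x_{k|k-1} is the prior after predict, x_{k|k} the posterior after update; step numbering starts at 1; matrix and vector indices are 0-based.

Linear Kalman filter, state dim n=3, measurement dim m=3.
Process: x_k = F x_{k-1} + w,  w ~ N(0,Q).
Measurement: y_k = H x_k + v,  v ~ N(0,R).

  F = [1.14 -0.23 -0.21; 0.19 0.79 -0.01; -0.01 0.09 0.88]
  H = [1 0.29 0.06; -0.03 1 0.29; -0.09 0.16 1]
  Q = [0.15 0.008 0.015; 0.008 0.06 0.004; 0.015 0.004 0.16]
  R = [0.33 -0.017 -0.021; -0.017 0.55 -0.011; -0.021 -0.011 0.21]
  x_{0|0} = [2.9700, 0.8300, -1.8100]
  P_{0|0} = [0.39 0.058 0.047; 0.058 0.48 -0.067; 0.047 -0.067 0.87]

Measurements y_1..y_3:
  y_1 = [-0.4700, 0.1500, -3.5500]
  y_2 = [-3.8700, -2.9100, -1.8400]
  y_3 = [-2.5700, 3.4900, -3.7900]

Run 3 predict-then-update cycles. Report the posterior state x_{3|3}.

x_post = [-1.7997, 0.3343, -2.9507]

step 1: x^-=[3.5750, 1.2381, -1.5478]  P^-=[0.6612 0.0653 -0.0920; 0.0653 0.3920 -0.0084; -0.0920 -0.0084 0.8261]  S=[1.0537 0.1283 -0.0980; 0.1283 1.0049 0.2833; -0.0980 0.2833 1.0635]  K=[0.6401 -0.0456 -0.0615; 0.1185 0.3835 -0.0457; 0.0294 0.0081 0.7839]  nu=[-4.3112, -0.5320, -1.8785]  x^+=[0.9553, 0.6090, -3.1512]  P^+=[0.2216 -0.0283 -0.0014; -0.0283 0.2244 -0.0547; -0.0014 -0.0547 0.1725]
step 2: x^-=[1.6107, 0.6942, -2.7278]  P^-=[0.4676 0.0004 -0.0163; 0.0004 0.2005 -0.0205; -0.0163 -0.0205 0.2869]  S=[0.8131 0.0248 -0.0589; 0.0248 0.7634 0.0850; -0.0589 0.0850 0.5021]  K=[0.5721 -0.0379 -0.0427; 0.0618 0.2542 -0.0128; 0.0344 0.0184 0.5686]  nu=[-5.5183, -2.7648, 0.9217]  x^+=[-1.4810, -0.3614, -2.4445]  P^+=[0.1974 -0.0245 0.0011; -0.0245 0.1476 -0.0326; 0.0011 -0.0326 0.1238]
step 3: x^-=[-1.0919, -0.5424, -2.1688]  P^-=[0.4290 0.0085 -0.0074; 0.0085 0.1524 -0.0096; -0.0074 -0.0096 0.2519]  S=[0.7764 0.0236 -0.0465; 0.0236 0.7180 0.0771; -0.0465 0.0771 0.4673]  K=[0.5536 -0.0234 -0.0366; 0.0609 0.2058 0.0020; 0.0376 0.0298 0.5361]  nu=[-1.1906, 4.6287, -1.6326]  x^+=[-1.7997, 0.3343, -2.9507]  P^+=[0.1886 -0.0164 0.0005; -0.0164 0.1185 -0.0235; 0.0005 -0.0235 0.1153]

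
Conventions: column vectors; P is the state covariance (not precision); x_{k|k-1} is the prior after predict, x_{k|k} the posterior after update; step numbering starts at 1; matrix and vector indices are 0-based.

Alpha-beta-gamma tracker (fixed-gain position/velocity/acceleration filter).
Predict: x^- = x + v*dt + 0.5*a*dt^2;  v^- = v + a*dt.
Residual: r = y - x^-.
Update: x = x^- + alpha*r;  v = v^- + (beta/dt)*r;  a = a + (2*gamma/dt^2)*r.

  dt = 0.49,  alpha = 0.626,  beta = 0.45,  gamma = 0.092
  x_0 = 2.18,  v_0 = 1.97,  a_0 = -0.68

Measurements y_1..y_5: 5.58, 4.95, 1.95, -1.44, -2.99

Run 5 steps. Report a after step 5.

a_post = -5.9231

step 1: x_pred=3.0637  r=2.5163  x^+=4.6389  v^+=3.9477  a^+=1.2484
step 2: x_pred=6.7231  r=-1.7731  x^+=5.6132  v^+=2.9310  a^+=-0.1105
step 3: x_pred=7.0361  r=-5.0861  x^+=3.8522  v^+=-1.7940  a^+=-4.0082
step 4: x_pred=2.4920  r=-3.9320  x^+=0.0306  v^+=-7.3690  a^+=-7.0214
step 5: x_pred=-4.4232  r=1.4332  x^+=-3.5260  v^+=-9.4933  a^+=-5.9231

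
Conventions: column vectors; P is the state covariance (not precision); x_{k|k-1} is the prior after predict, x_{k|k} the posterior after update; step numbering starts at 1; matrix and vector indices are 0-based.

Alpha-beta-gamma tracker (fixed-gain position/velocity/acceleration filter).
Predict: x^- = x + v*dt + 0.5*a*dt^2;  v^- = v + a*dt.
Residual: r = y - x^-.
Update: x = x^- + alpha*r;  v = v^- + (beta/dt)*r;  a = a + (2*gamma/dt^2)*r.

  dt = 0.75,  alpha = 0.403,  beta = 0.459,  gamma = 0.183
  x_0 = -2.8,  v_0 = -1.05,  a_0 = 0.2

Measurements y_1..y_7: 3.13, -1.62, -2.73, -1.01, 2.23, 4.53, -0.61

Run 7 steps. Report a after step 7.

step 1: x_pred=-3.5312  r=6.6612  x^+=-0.8468  v^+=3.1767  a^+=4.5343
step 2: x_pred=2.8110  r=-4.4310  x^+=1.0253  v^+=3.8656  a^+=1.6511
step 3: x_pred=4.3889  r=-7.1189  x^+=1.5200  v^+=0.7472  a^+=-2.9809
step 4: x_pred=1.2420  r=-2.2520  x^+=0.3344  v^+=-2.8667  a^+=-4.4462
step 5: x_pred=-3.0661  r=5.2961  x^+=-0.9317  v^+=-2.9601  a^+=-1.0002
step 6: x_pred=-3.4332  r=7.9632  x^+=-0.2240  v^+=1.1632  a^+=4.1812
step 7: x_pred=1.8243  r=-2.4343  x^+=0.8433  v^+=2.8092  a^+=2.5972

a_post = 2.5972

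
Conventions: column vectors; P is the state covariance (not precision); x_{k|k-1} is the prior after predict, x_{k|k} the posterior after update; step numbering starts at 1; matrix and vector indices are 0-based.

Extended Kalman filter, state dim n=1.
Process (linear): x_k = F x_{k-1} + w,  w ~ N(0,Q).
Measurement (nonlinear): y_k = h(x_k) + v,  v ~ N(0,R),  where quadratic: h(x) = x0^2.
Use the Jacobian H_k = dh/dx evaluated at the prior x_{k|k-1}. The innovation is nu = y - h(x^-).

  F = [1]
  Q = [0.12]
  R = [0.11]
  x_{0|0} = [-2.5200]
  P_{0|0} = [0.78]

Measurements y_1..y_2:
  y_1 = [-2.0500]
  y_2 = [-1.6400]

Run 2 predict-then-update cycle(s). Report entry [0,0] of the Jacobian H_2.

step 1: x^-=[-2.5200]  P^-=[0.9000]  H_jac=[-5.0400]  S=[22.9714]  K=[-0.1975]  nu=[-8.4004]  x^+=[-0.8612]  P^+=[0.0043]
step 2: x^-=[-0.8612]  P^-=[0.1243]  H_jac=[-1.7225]  S=[0.4788]  K=[-0.4472]  nu=[-2.3817]  x^+=[0.2038]  P^+=[0.0286]

H_jac[0,0] = -1.7225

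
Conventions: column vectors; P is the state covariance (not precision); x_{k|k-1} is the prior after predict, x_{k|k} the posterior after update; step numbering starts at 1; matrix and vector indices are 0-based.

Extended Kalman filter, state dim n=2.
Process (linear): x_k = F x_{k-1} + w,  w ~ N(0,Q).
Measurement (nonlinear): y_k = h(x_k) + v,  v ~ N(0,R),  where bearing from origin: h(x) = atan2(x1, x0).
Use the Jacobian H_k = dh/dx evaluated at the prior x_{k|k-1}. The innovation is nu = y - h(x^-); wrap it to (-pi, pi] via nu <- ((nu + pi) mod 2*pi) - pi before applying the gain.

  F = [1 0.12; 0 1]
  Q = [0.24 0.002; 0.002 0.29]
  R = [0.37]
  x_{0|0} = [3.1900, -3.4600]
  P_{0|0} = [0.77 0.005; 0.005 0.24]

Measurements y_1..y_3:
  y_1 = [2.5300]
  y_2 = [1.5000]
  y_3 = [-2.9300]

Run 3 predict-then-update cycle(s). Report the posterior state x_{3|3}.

step 1: x^-=[2.7748, -3.4600]  P^-=[1.0147 0.0358; 0.0358 0.5300]  H_jac=[0.1759 0.1411]  S=[0.4137]  K=[0.4436; 0.1959]  nu=[-2.8583]  x^+=[1.5069, -4.0200]  P^+=[0.9332 -0.0002; -0.0002 0.5141]
step 2: x^-=[1.0245, -4.0200]  P^-=[1.1806 0.0635; 0.0635 0.8041]  H_jac=[0.2336 0.0595]  S=[0.4390]  K=[0.6368; 0.1428]  nu=[2.8213]  x^+=[2.8209, -3.6171]  P^+=[1.0026 0.0236; 0.0236 0.7952]
step 3: x^-=[2.3869, -3.6171]  P^-=[1.2597 0.1210; 0.1210 1.0852]  H_jac=[0.1926 0.1271]  S=[0.4402]  K=[0.5861; 0.3663]  nu=[-1.9425]  x^+=[1.2483, -4.3286]  P^+=[1.1085 0.0265; 0.0265 1.0261]

x_post = [1.2483, -4.3286]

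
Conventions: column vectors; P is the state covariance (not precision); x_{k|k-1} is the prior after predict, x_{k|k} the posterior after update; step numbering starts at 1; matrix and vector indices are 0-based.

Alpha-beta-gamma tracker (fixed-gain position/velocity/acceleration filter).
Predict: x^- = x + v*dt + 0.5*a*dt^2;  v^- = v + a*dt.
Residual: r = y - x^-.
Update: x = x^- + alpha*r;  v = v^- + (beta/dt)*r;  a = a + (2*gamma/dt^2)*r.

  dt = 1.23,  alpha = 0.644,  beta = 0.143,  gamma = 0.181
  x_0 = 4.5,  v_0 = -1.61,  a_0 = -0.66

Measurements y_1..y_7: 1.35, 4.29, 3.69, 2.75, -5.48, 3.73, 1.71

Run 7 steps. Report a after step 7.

a_post = -0.6113

step 1: x_pred=2.0204  r=-0.6704  x^+=1.5887  v^+=-2.4997  a^+=-0.8204
step 2: x_pred=-2.1066  r=6.3966  x^+=2.0128  v^+=-2.7652  a^+=0.7101
step 3: x_pred=-0.8512  r=4.5412  x^+=2.0733  v^+=-1.3638  a^+=1.7967
step 4: x_pred=1.7550  r=0.9950  x^+=2.3958  v^+=0.9619  a^+=2.0348
step 5: x_pred=5.1181  r=-10.5981  x^+=-1.7071  v^+=2.2326  a^+=-0.5011
step 6: x_pred=0.6599  r=3.0701  x^+=2.6371  v^+=1.9732  a^+=0.2335
step 7: x_pred=5.2407  r=-3.5307  x^+=2.9669  v^+=1.8499  a^+=-0.6113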